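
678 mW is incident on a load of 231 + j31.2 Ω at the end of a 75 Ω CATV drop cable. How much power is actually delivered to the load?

P_delivered ≈ 497 mW

|Γ| = |(156 + j31.2)/(306 + j31.2)| = 0.517
|Γ|² = 0.268
P_refl = |Γ|²·P_inc = 181 mW, P_del = (1 − |Γ|²)·P_inc = 497 mW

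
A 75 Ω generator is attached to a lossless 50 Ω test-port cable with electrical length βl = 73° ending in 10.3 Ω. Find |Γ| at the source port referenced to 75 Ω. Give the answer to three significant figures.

|Γ| ≈ 0.565

tan(βl) = 3.27
Z_in = Z_0·(Z_L + jZ_0·tanβl)/(Z_0 + jZ_L·tanβl) = 82.9 + j108 Ω
Γ_s = (Z_in − Z_s)/(Z_in + Z_s) = (7.87 + j108)/(158 + j108), |Γ_s| = 0.565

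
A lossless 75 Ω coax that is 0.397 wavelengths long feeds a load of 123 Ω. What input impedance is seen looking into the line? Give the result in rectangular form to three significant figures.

Z_in ≈ 76.2 + j37.8 Ω

βl = 2π × 0.397 = 143°
tan(βl) = tan(143°) = -0.756
Z_in = Z_0·(Z_L + jZ_0·tanβl)/(Z_0 + jZ_L·tanβl)
     = 75·(123 − j56.7)/(75 − j93)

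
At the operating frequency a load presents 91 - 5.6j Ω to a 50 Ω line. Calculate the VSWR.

Γ = (Z_L − Z_0)/(Z_L + Z_0) = (41 − j5.6)/(141 − j5.6)
|Γ| = 41.4/141 = 0.293
VSWR = (1 + |Γ|)/(1 − |Γ|) = 1.29/0.707

VSWR ≈ 1.83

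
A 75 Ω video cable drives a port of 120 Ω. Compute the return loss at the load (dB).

RL ≈ 12.7 dB

Γ = (120 − 75)/(120 + 75) = 0.231
RL = −20·log₁₀|Γ| = −20·log₁₀(0.231)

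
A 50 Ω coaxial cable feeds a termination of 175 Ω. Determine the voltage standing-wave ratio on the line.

For a purely resistive load, VSWR = R_L/Z_0 or Z_0/R_L (whichever > 1) = 175/50

VSWR ≈ 3.5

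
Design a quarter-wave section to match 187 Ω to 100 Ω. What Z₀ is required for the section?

Z_qwt ≈ 137 Ω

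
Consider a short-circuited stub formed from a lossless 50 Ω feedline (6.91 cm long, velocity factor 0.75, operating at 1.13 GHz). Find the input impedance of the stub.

λ = v/f = 0.75·c / 1.13 GHz = 0.199 m
βl = 2π·l/λ = 2π × 0.347 = 125°
tan(βl) = -1.43
For a short-circuited stub, Z_in = jZ_0·tan(βl)

Z_in ≈ −j71.6 Ω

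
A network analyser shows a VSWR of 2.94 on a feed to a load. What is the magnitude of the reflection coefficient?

|Γ| = (S − 1)/(S + 1) = (2.94 − 1)/(2.94 + 1) = 1.94/3.94

|Γ| ≈ 0.492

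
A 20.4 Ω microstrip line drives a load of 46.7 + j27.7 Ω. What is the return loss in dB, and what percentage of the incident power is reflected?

Γ = (26.3 + j27.7)/(67.1 + j27.7), |Γ| = 0.526
RL = −20·log₁₀(0.526) = 5.58 dB
P_refl/P_inc = |Γ|² = 0.277

RL ≈ 5.58 dB; 27.7% of incident power reflected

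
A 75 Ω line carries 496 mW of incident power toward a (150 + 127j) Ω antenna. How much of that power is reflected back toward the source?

P_reflected ≈ 162 mW

|Γ| = |(75 + j127)/(225 + j127)| = 0.571
|Γ|² = 0.326
P_refl = |Γ|²·P_inc = 162 mW, P_del = (1 − |Γ|²)·P_inc = 334 mW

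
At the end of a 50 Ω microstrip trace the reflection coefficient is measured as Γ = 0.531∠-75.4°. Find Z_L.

Z_L = Z_0·(1 + Γ)/(1 − Γ) = 50·(1.13 − j0.514)/(0.866 + j0.514)

Z_L ≈ 35.4 − j50.7 Ω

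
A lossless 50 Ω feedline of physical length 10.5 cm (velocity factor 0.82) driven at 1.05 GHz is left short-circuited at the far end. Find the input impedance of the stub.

λ = v/f = 0.82·c / 1.05 GHz = 0.234 m
βl = 2π·l/λ = 2π × 0.448 = 161°
tan(βl) = -0.338
For a short-circuited stub, Z_in = jZ_0·tan(βl)

Z_in ≈ −j16.9 Ω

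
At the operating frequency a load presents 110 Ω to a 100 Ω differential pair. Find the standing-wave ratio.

VSWR ≈ 1.1

Γ = (110 − 100)/(110 + 100) = 0.0476
VSWR = (1 + 0.0476)/(1 − 0.0476)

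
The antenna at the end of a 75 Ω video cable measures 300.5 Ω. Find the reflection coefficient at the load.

Γ = 0.601

Γ = (Z_L − Z_0)/(Z_L + Z_0) = (300.5 − 75)/(300.5 + 75) = 225.5/375.5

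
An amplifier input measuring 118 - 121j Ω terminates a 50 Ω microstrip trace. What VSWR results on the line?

Γ = (Z_L − Z_0)/(Z_L + Z_0) = (68 − j121)/(168 − j121)
|Γ| = 139/207 = 0.67
VSWR = (1 + |Γ|)/(1 − |Γ|) = 1.67/0.33

VSWR ≈ 5.07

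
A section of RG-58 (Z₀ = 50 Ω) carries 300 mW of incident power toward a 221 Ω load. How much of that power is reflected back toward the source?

Γ = (221 − 50)/(221 + 50) = 0.631
|Γ|² = 0.398
P_refl = |Γ|²·P_inc = 119 mW, P_del = (1 − |Γ|²)·P_inc = 181 mW

P_reflected ≈ 119 mW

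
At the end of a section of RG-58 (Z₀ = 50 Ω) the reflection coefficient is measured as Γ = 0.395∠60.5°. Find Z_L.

Z_L = Z_0·(1 + Γ)/(1 − Γ) = 50·(1.19 + j0.344)/(0.805 − j0.344)

Z_L ≈ 55 + j44.8 Ω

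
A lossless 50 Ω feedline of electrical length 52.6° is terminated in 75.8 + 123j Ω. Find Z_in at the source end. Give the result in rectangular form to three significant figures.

Z_in ≈ 23.2 − j64.2 Ω

tan(βl) = tan(52.6°) = 1.31
Z_in = Z_0·(Z_L + jZ_0·tanβl)/(Z_0 + jZ_L·tanβl)
     = 50·(75.8 + j188)/(-111 + j99.1)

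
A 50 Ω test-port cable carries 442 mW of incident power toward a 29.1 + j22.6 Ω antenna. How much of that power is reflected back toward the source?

|Γ| = |(-20.9 + j22.6)/(79.1 + j22.6)| = 0.374
|Γ|² = 0.14
P_refl = |Γ|²·P_inc = 61.9 mW, P_del = (1 − |Γ|²)·P_inc = 380 mW

P_reflected ≈ 61.9 mW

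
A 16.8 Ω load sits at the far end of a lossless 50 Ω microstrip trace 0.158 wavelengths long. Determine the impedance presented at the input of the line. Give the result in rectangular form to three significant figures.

βl = 2π × 0.158 = 56.9°
tan(βl) = tan(56.9°) = 1.53
Z_in = Z_0·(Z_L + jZ_0·tanβl)/(Z_0 + jZ_L·tanβl)
     = 50·(16.8 + j76.6)/(50 + j25.8)

Z_in ≈ 44.5 + j53.7 Ω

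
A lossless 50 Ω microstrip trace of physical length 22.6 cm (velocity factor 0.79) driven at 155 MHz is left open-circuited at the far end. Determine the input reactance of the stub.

λ = v/f = 0.79·c / 155 MHz = 1.53 m
βl = 2π·l/λ = 2π × 0.148 = 53.2°
tan(βl) = 1.34
For an open-circuited stub, Z_in = −jZ_0·cot(βl) = −jZ_0/tan(βl)

X_in ≈ -37.4 Ω (capacitive)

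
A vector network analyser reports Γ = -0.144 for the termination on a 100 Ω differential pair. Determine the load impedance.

Z_L ≈ 74.8 Ω

Z_L = Z_0·(1 + Γ)/(1 − Γ) = 100·(0.856)/(1.14)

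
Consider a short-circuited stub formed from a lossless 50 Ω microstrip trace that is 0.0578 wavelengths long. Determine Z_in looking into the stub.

Z_in ≈ +j19 Ω

βl = 2π × 0.0578 = 20.8°
tan(βl) = 0.38
For a short-circuited stub, Z_in = jZ_0·tan(βl)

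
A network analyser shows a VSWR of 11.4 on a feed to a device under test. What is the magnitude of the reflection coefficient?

|Γ| = (S − 1)/(S + 1) = (11.4 − 1)/(11.4 + 1) = 10.4/12.4

|Γ| ≈ 0.839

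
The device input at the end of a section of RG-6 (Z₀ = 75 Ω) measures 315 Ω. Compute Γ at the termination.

Γ = (Z_L − Z_0)/(Z_L + Z_0) = (315 − 75)/(315 + 75) = 240/390

Γ = 0.615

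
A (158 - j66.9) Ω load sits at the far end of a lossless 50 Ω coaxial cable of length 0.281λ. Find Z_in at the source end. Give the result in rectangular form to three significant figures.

Z_in ≈ 14.5 + j15.1 Ω

βl = 2π × 0.281 = 101°
tan(βl) = tan(101°) = -5.07
Z_in = Z_0·(Z_L + jZ_0·tanβl)/(Z_0 + jZ_L·tanβl)
     = 50·(158 − j320)/(-289 − j801)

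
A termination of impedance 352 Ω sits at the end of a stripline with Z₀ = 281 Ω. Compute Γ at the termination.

Γ = 0.112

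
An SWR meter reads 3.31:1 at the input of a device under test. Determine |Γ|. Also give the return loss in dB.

|Γ| ≈ 0.536; return loss ≈ 5.42 dB

|Γ| = (S − 1)/(S + 1) = (3.31 − 1)/(3.31 + 1) = 2.31/4.31
RL = −20·log₁₀|Γ| = −20·log₁₀(0.536)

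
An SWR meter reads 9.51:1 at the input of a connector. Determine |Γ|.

|Γ| ≈ 0.81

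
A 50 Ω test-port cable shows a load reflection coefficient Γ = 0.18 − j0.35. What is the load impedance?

Z_L ≈ 53.2 − j44 Ω

Z_L = Z_0·(1 + Γ)/(1 − Γ) = 50·(1.18 − j0.35)/(0.82 + j0.35)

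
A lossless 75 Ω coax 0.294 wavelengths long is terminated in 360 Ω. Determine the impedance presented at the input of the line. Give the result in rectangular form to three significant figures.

Z_in ≈ 16.8 + j20.3 Ω

βl = 2π × 0.294 = 106°
tan(βl) = tan(106°) = -3.52
Z_in = Z_0·(Z_L + jZ_0·tanβl)/(Z_0 + jZ_L·tanβl)
     = 75·(360 − j264)/(75 − j1270)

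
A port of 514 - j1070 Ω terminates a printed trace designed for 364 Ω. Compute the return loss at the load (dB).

RL ≈ 2.15 dB

Γ = (150 − j1070)/(878 − j1070), |Γ| = 0.781
RL = −20·log₁₀|Γ| = −20·log₁₀(0.781)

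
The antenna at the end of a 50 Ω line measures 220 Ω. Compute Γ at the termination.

Γ = 0.63

Γ = (Z_L − Z_0)/(Z_L + Z_0) = (220 − 50)/(220 + 50) = 170/270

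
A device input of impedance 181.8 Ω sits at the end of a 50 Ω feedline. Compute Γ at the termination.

Γ = (Z_L − Z_0)/(Z_L + Z_0) = (181.8 − 50)/(181.8 + 50) = 131.8/231.8

Γ = 0.569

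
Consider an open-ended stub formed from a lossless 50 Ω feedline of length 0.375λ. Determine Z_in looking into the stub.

βl = 2π × 0.375 = 135°
tan(βl) = -1
For an open-ended stub, Z_in = −jZ_0·cot(βl) = −jZ_0/tan(βl)

Z_in ≈ +j50 Ω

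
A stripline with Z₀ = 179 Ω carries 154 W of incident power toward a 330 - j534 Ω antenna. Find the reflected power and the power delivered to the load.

|Γ| = |(151 − j534)/(509 − j534)| = 0.752
|Γ|² = 0.566
P_refl = |Γ|²·P_inc = 87.1 W, P_del = (1 − |Γ|²)·P_inc = 66.9 W

P_reflected ≈ 87.1 W; P_delivered ≈ 66.9 W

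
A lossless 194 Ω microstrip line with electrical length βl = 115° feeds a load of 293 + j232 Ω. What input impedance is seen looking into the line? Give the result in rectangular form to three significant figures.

Z_in ≈ 70.7 + j12.6 Ω

tan(βl) = tan(115°) = -2.14
Z_in = Z_0·(Z_L + jZ_0·tanβl)/(Z_0 + jZ_L·tanβl)
     = 194·(293 − j184)/(692 − j628)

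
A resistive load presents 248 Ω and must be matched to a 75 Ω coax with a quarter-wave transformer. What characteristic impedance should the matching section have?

Z_qwt ≈ 136 Ω

Z_qwt = √(Z_0·R_L) = √(75 × 248) = √18600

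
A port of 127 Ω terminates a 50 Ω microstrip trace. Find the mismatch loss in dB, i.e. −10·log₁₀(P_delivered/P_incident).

mismatch loss ≈ 0.911 dB

Γ = (127 − 50)/(127 + 50) = 0.435
|Γ|² = 0.189, so P_del/P_inc = 1 − |Γ|² = 0.811
ML = −10·log₁₀(1 − |Γ|²)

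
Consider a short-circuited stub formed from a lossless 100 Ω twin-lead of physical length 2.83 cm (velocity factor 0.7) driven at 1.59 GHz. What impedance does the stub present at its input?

λ = v/f = 0.7·c / 1.59 GHz = 0.132 m
βl = 2π·l/λ = 2π × 0.214 = 77.1°
tan(βl) = 4.38
For a short-circuited stub, Z_in = jZ_0·tan(βl)

Z_in ≈ +j438 Ω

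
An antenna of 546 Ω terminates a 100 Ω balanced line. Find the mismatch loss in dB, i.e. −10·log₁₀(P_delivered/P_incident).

mismatch loss ≈ 2.81 dB

Γ = (546 − 100)/(546 + 100) = 0.69
|Γ|² = 0.477, so P_del/P_inc = 1 − |Γ|² = 0.523
ML = −10·log₁₀(1 − |Γ|²)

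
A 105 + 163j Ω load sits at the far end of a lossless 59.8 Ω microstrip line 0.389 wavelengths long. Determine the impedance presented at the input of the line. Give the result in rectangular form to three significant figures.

Z_in ≈ 13.8 + j40.6 Ω

βl = 2π × 0.389 = 140°
tan(βl) = tan(140°) = -0.838
Z_in = Z_0·(Z_L + jZ_0·tanβl)/(Z_0 + jZ_L·tanβl)
     = 59.8·(105 + j113)/(196 − j88)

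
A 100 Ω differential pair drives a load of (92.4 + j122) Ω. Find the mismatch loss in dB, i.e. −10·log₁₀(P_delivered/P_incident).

Γ = (-7.6 + j122)/(192.4 + j122), |Γ| = 0.537
|Γ|² = 0.288, so P_del/P_inc = 1 − |Γ|² = 0.712
ML = −10·log₁₀(1 − |Γ|²)

mismatch loss ≈ 1.47 dB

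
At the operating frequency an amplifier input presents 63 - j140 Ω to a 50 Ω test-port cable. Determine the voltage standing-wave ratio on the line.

VSWR ≈ 8.15

Γ = (Z_L − Z_0)/(Z_L + Z_0) = (13 − j140)/(113 − j140)
|Γ| = 141/180 = 0.781
VSWR = (1 + |Γ|)/(1 − |Γ|) = 1.78/0.219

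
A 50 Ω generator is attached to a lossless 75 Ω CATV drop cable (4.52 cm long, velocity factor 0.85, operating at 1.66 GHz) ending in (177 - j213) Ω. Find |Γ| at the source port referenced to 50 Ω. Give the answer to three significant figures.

|Γ| ≈ 0.675

λ = v/f = 0.85·c / 1.66 GHz = 0.154 m
βl = 2π·l/λ = 2π × 0.294 = 106°
tan(βl) = -3.5
Z_in = Z_0·(Z_L + jZ_0·tanβl)/(Z_0 + jZ_L·tanβl) = 15.8 + j38.5 Ω
Γ_s = (Z_in − Z_s)/(Z_in + Z_s) = (-34.2 + j38.5)/(65.8 + j38.5), |Γ_s| = 0.675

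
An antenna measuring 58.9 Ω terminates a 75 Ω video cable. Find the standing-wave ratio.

VSWR ≈ 1.27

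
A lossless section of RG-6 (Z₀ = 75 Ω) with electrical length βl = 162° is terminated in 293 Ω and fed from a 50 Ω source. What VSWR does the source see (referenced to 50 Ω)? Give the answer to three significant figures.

tan(βl) = -0.325
Z_in = Z_0·(Z_L + jZ_0·tanβl)/(Z_0 + jZ_L·tanβl) = 124 + j133 Ω
Γ_s = (Z_in − Z_s)/(Z_in + Z_s) = (74.1 + j133)/(174 + j133), |Γ_s| = 0.695
VSWR = (1 + |Γ_s|)/(1 − |Γ_s|)

VSWR ≈ 5.56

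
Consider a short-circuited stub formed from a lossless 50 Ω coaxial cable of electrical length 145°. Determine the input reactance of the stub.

X_in ≈ -35 Ω (capacitive)

tan(βl) = -0.7
For a short-circuited stub, Z_in = jZ_0·tan(βl)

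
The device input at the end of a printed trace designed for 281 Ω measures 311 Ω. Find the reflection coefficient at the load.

Γ = 0.0507

Γ = (Z_L − Z_0)/(Z_L + Z_0) = (311 − 281)/(311 + 281) = 30/592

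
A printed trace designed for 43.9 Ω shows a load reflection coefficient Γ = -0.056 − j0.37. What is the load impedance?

Z_L = Z_0·(1 + Γ)/(1 − Γ) = 43.9·(0.944 − j0.37)/(1.06 + j0.37)

Z_L ≈ 30.2 − j25.9 Ω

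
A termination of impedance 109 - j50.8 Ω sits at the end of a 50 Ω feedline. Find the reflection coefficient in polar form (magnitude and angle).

Γ ≈ 0.466 ∠ -23°

Γ = (Z_L − Z_0)/(Z_L + Z_0) = (59 − j50.8)/(159 − j50.8)
|Γ| = 77.9/167 = 0.466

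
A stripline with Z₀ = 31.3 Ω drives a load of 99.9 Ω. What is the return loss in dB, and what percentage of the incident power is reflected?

Γ = (99.9 − 31.3)/(99.9 + 31.3) = 0.523
RL = −20·log₁₀(0.523) = 5.63 dB
P_refl/P_inc = |Γ|² = 0.273

RL ≈ 5.63 dB; 27.3% of incident power reflected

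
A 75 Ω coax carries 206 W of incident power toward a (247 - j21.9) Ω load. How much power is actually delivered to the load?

P_delivered ≈ 147 W

|Γ| = |(172 − j21.9)/(322 − j21.9)| = 0.537
|Γ|² = 0.289
P_refl = |Γ|²·P_inc = 59.5 W, P_del = (1 − |Γ|²)·P_inc = 147 W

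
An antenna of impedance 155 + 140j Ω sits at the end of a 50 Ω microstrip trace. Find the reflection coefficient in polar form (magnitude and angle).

Γ = (Z_L − Z_0)/(Z_L + Z_0) = (105 + j140)/(205 + j140)
|Γ| = 175/248 = 0.705

Γ ≈ 0.705 ∠ 18.8°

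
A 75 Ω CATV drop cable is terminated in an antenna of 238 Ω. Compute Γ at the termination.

Γ = (Z_L − Z_0)/(Z_L + Z_0) = (238 − 75)/(238 + 75) = 163/313

Γ = 0.521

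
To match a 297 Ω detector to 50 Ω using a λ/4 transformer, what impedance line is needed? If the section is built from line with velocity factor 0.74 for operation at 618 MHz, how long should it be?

Z_qwt = √(Z_0·R_L) = √(50 × 297) = √14850
λ = 0.74·c/f = 0.359 m, so l = λ/4 = 0.0898 m

Z_qwt ≈ 122 Ω; length ≈ 8.98 cm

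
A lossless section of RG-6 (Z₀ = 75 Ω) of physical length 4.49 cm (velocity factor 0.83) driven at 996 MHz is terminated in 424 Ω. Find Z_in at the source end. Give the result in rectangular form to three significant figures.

λ = v/f = 0.83·c / 996 MHz = 0.25 m
βl = 2π·l/λ = 2π × 0.18 = 64.7°
tan(βl) = tan(64.7°) = 2.11
Z_in = Z_0·(Z_L + jZ_0·tanβl)/(Z_0 + jZ_L·tanβl)
     = 75·(424 + j158)/(75 + j895)

Z_in ≈ 16.1 − j34.2 Ω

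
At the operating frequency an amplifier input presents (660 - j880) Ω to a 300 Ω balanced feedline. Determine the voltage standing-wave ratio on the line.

Γ = (Z_L − Z_0)/(Z_L + Z_0) = (360 − j880)/(960 − j880)
|Γ| = 951/1300 = 0.73
VSWR = (1 + |Γ|)/(1 − |Γ|) = 1.73/0.27

VSWR ≈ 6.41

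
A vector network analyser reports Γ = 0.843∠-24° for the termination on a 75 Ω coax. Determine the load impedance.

Z_L ≈ 127 − j302 Ω

Z_L = Z_0·(1 + Γ)/(1 − Γ) = 75·(1.77 − j0.343)/(0.23 + j0.343)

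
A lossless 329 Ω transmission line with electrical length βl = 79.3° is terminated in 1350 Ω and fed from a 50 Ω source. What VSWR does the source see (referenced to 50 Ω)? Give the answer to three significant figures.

tan(βl) = 5.29
Z_in = Z_0·(Z_L + jZ_0·tanβl)/(Z_0 + jZ_L·tanβl) = 82.9 − j58.3 Ω
Γ_s = (Z_in − Z_s)/(Z_in + Z_s) = (32.9 − j58.3)/(133 − j58.3), |Γ_s| = 0.461
VSWR = (1 + |Γ_s|)/(1 − |Γ_s|)

VSWR ≈ 2.71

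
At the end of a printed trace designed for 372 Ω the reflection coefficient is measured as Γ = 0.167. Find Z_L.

Z_L = Z_0·(1 + Γ)/(1 − Γ) = 372·(1.17)/(0.833)

Z_L ≈ 521 Ω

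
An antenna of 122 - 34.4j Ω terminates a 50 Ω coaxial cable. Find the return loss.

Γ = (72 − j34.4)/(172 − j34.4), |Γ| = 0.455
RL = −20·log₁₀|Γ| = −20·log₁₀(0.455)

RL ≈ 6.84 dB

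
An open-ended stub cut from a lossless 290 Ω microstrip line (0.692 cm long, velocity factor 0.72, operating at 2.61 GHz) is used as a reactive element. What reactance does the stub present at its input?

X_in ≈ -500 Ω (capacitive)

λ = v/f = 0.72·c / 2.61 GHz = 0.0828 m
βl = 2π·l/λ = 2π × 0.0836 = 30.1°
tan(βl) = 0.58
For an open-ended stub, Z_in = −jZ_0·cot(βl) = −jZ_0/tan(βl)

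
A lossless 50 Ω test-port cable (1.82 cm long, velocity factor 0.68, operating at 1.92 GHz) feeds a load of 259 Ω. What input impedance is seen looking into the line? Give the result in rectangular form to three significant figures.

λ = v/f = 0.68·c / 1.92 GHz = 0.106 m
βl = 2π·l/λ = 2π × 0.171 = 61.7°
tan(βl) = tan(61.7°) = 1.85
Z_in = Z_0·(Z_L + jZ_0·tanβl)/(Z_0 + jZ_L·tanβl)
     = 50·(259 + j92.7)/(50 + j480)

Z_in ≈ 12.3 − j25.7 Ω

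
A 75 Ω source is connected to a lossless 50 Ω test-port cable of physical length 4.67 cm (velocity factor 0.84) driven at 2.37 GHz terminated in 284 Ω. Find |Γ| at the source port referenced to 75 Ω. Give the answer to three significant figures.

|Γ| ≈ 0.634

λ = v/f = 0.84·c / 2.37 GHz = 0.106 m
βl = 2π·l/λ = 2π × 0.439 = 158°
tan(βl) = -0.402
Z_in = Z_0·(Z_L + jZ_0·tanβl)/(Z_0 + jZ_L·tanβl) = 53.1 + j101 Ω
Γ_s = (Z_in − Z_s)/(Z_in + Z_s) = (-21.9 + j101)/(128 + j101), |Γ_s| = 0.634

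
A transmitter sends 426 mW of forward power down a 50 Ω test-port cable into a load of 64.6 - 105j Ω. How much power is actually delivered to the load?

|Γ| = |(14.6 − j105)/(114.6 − j105)| = 0.682
|Γ|² = 0.465
P_refl = |Γ|²·P_inc = 198 mW, P_del = (1 − |Γ|²)·P_inc = 228 mW

P_delivered ≈ 228 mW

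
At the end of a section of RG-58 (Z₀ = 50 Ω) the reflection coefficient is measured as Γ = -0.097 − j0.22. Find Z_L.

Z_L ≈ 37.6 − j17.6 Ω

Z_L = Z_0·(1 + Γ)/(1 − Γ) = 50·(0.903 − j0.22)/(1.1 + j0.22)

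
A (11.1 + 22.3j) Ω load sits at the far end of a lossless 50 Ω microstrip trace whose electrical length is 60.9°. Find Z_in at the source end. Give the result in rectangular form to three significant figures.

tan(βl) = tan(60.9°) = 1.8
Z_in = Z_0·(Z_L + jZ_0·tanβl)/(Z_0 + jZ_L·tanβl)
     = 50·(11.1 + j112)/(9.93 + j19.9)

Z_in ≈ 236 + j89.9 Ω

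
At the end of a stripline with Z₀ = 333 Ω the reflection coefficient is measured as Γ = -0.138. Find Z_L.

Z_L ≈ 252 Ω

Z_L = Z_0·(1 + Γ)/(1 − Γ) = 333·(0.862)/(1.14)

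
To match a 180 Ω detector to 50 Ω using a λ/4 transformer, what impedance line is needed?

Z_qwt ≈ 94.9 Ω

Z_qwt = √(Z_0·R_L) = √(50 × 180) = √9000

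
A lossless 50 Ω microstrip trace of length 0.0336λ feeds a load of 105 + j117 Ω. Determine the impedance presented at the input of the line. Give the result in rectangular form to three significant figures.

βl = 2π × 0.0336 = 12.1°
tan(βl) = tan(12.1°) = 0.214
Z_in = Z_0·(Z_L + jZ_0·tanβl)/(Z_0 + jZ_L·tanβl)
     = 50·(105 + j128)/(24.9 + j22.5)

Z_in ≈ 243 + j36.4 Ω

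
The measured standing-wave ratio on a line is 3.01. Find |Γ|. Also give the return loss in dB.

|Γ| = (S − 1)/(S + 1) = (3.01 − 1)/(3.01 + 1) = 2.01/4.01
RL = −20·log₁₀|Γ| = −20·log₁₀(0.501)

|Γ| ≈ 0.501; return loss ≈ 6 dB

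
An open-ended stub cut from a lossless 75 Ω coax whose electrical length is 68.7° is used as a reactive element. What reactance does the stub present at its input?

tan(βl) = 2.56
For an open-ended stub, Z_in = −jZ_0·cot(βl) = −jZ_0/tan(βl)

X_in ≈ -29.2 Ω (capacitive)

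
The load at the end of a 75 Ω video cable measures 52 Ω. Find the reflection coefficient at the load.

Γ = -0.181

Γ = (Z_L − Z_0)/(Z_L + Z_0) = (52 − 75)/(52 + 75) = -23/127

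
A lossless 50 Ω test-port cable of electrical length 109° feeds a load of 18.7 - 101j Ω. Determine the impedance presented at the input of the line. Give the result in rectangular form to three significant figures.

Z_in ≈ 7.1 + j49 Ω

tan(βl) = tan(109°) = -2.9
Z_in = Z_0·(Z_L + jZ_0·tanβl)/(Z_0 + jZ_L·tanβl)
     = 50·(18.7 − j246)/(-243 − j54.3)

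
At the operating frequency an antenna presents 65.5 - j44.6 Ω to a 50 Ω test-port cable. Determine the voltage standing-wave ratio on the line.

VSWR ≈ 2.23

Γ = (Z_L − Z_0)/(Z_L + Z_0) = (15.5 − j44.6)/(115.5 − j44.6)
|Γ| = 47.2/124 = 0.381
VSWR = (1 + |Γ|)/(1 − |Γ|) = 1.38/0.619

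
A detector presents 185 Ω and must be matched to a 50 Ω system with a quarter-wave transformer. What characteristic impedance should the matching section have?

Z_qwt ≈ 96.2 Ω

Z_qwt = √(Z_0·R_L) = √(50 × 185) = √9250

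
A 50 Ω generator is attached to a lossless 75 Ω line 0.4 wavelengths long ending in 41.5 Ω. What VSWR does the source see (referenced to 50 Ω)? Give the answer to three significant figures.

VSWR ≈ 1.86

βl = 2π × 0.4 = 144°
tan(βl) = -0.727
Z_in = Z_0·(Z_L + jZ_0·tanβl)/(Z_0 + jZ_L·tanβl) = 54.6 − j32.5 Ω
Γ_s = (Z_in − Z_s)/(Z_in + Z_s) = (4.58 − j32.5)/(105 − j32.5), |Γ_s| = 0.3
VSWR = (1 + |Γ_s|)/(1 − |Γ_s|)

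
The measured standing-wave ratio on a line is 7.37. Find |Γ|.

|Γ| ≈ 0.761

|Γ| = (S − 1)/(S + 1) = (7.37 − 1)/(7.37 + 1) = 6.37/8.37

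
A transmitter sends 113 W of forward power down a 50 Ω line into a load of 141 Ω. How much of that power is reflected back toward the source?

Γ = (141 − 50)/(141 + 50) = 0.476
|Γ|² = 0.227
P_refl = |Γ|²·P_inc = 25.7 W, P_del = (1 − |Γ|²)·P_inc = 87.3 W

P_reflected ≈ 25.7 W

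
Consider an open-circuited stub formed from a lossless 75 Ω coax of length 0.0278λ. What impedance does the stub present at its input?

βl = 2π × 0.0278 = 10°
tan(βl) = 0.176
For an open-circuited stub, Z_in = −jZ_0·cot(βl) = −jZ_0/tan(βl)

Z_in ≈ −j425 Ω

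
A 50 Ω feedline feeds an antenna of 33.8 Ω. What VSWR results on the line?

VSWR ≈ 1.48

Γ = (33.8 − 50)/(33.8 + 50) = -0.193
VSWR = (1 + 0.193)/(1 − 0.193)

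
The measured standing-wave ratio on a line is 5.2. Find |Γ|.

|Γ| ≈ 0.677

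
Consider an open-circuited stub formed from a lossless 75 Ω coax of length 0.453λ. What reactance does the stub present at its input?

X_in ≈ 247 Ω (inductive)

βl = 2π × 0.453 = 163°
tan(βl) = -0.304
For an open-circuited stub, Z_in = −jZ_0·cot(βl) = −jZ_0/tan(βl)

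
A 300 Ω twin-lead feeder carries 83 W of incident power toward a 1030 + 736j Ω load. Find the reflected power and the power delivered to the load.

|Γ| = |(730 + j736)/(1330 + j736)| = 0.682
|Γ|² = 0.465
P_refl = |Γ|²·P_inc = 38.6 W, P_del = (1 − |Γ|²)·P_inc = 44.4 W

P_reflected ≈ 38.6 W; P_delivered ≈ 44.4 W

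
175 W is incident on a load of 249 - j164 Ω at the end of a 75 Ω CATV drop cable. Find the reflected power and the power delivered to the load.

P_reflected ≈ 75.9 W; P_delivered ≈ 99.1 W

|Γ| = |(174 − j164)/(324 − j164)| = 0.658
|Γ|² = 0.434
P_refl = |Γ|²·P_inc = 75.9 W, P_del = (1 − |Γ|²)·P_inc = 99.1 W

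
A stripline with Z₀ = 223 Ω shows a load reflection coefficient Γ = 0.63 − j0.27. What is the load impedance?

Z_L = Z_0·(1 + Γ)/(1 − Γ) = 223·(1.63 − j0.27)/(0.37 + j0.27)

Z_L ≈ 564 − j574 Ω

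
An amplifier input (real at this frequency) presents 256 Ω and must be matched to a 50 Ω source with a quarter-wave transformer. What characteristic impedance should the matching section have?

Z_qwt ≈ 113 Ω

Z_qwt = √(Z_0·R_L) = √(50 × 256) = √12800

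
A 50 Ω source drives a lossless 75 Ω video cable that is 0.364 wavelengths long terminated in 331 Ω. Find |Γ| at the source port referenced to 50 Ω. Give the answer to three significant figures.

|Γ| ≈ 0.641

βl = 2π × 0.364 = 131°
tan(βl) = -1.15
Z_in = Z_0·(Z_L + jZ_0·tanβl)/(Z_0 + jZ_L·tanβl) = 28.8 + j59.6 Ω
Γ_s = (Z_in − Z_s)/(Z_in + Z_s) = (-21.2 + j59.6)/(78.8 + j59.6), |Γ_s| = 0.641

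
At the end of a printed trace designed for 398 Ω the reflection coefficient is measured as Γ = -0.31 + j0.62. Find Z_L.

Z_L ≈ 98.4 + j235 Ω

Z_L = Z_0·(1 + Γ)/(1 − Γ) = 398·(0.69 + j0.62)/(1.31 − j0.62)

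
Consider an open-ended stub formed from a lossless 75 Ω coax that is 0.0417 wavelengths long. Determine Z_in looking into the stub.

Z_in ≈ −j280 Ω

βl = 2π × 0.0417 = 15°
tan(βl) = 0.268
For an open-ended stub, Z_in = −jZ_0·cot(βl) = −jZ_0/tan(βl)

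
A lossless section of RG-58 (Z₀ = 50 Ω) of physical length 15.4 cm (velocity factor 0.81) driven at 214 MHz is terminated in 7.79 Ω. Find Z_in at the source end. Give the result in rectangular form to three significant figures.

λ = v/f = 0.81·c / 214 MHz = 1.14 m
βl = 2π·l/λ = 2π × 0.136 = 48.8°
tan(βl) = tan(48.8°) = 1.14
Z_in = Z_0·(Z_L + jZ_0·tanβl)/(Z_0 + jZ_L·tanβl)
     = 50·(7.79 + j57.2)/(50 + j8.91)

Z_in ≈ 17.4 + j54.1 Ω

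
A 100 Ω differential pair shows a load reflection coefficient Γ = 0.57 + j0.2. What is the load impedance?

Z_L = Z_0·(1 + Γ)/(1 − Γ) = 100·(1.57 + j0.2)/(0.43 − j0.2)

Z_L ≈ 282 + j178 Ω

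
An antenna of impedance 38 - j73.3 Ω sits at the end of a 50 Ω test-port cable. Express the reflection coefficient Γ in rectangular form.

Γ = (Z_L − Z_0)/(Z_L + Z_0) = (-12 − j73.3)/(88 − j73.3)

Γ ≈ 0.329 − j0.559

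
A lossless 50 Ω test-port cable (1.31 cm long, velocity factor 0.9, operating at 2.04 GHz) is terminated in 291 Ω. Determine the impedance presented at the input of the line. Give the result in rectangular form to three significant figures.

Z_in ≈ 23.9 − j64 Ω

λ = v/f = 0.9·c / 2.04 GHz = 0.132 m
βl = 2π·l/λ = 2π × 0.099 = 35.6°
tan(βl) = tan(35.6°) = 0.717
Z_in = Z_0·(Z_L + jZ_0·tanβl)/(Z_0 + jZ_L·tanβl)
     = 50·(291 + j35.8)/(50 + j209)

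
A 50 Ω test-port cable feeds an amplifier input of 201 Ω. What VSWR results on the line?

Γ = (201 − 50)/(201 + 50) = 0.602
VSWR = (1 + 0.602)/(1 − 0.602)

VSWR ≈ 4.02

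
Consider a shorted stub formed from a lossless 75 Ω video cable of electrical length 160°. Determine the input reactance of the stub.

tan(βl) = -0.364
For a shorted stub, Z_in = jZ_0·tan(βl)

X_in ≈ -27.3 Ω (capacitive)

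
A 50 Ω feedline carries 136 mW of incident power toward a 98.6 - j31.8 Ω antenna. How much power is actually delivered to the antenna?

|Γ| = |(48.6 − j31.8)/(148.6 − j31.8)| = 0.382
|Γ|² = 0.146
P_refl = |Γ|²·P_inc = 19.9 mW, P_del = (1 − |Γ|²)·P_inc = 116 mW

P_delivered ≈ 116 mW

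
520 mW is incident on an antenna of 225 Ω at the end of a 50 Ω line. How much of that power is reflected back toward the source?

P_reflected ≈ 211 mW

Γ = (225 − 50)/(225 + 50) = 0.636
|Γ|² = 0.405
P_refl = |Γ|²·P_inc = 211 mW, P_del = (1 − |Γ|²)·P_inc = 309 mW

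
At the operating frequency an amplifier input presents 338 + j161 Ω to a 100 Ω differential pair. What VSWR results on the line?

VSWR ≈ 4.2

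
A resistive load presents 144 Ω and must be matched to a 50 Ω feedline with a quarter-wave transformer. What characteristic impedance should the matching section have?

Z_qwt = √(Z_0·R_L) = √(50 × 144) = √7200

Z_qwt ≈ 84.9 Ω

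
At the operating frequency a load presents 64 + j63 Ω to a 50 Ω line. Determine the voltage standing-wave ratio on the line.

VSWR ≈ 2.96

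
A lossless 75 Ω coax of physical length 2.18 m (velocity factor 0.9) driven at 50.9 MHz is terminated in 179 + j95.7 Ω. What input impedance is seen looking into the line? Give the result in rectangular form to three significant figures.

Z_in ≈ 45.6 + j64.9 Ω

λ = v/f = 0.9·c / 50.9 MHz = 5.3 m
βl = 2π·l/λ = 2π × 0.411 = 148°
tan(βl) = tan(148°) = -0.626
Z_in = Z_0·(Z_L + jZ_0·tanβl)/(Z_0 + jZ_L·tanβl)
     = 75·(179 + j48.7)/(135 − j112)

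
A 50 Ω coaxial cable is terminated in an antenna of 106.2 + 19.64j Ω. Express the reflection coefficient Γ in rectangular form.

Γ = (Z_L − Z_0)/(Z_L + Z_0) = (56.2 + j19.64)/(156.2 + j19.64)

Γ ≈ 0.37 + j0.0792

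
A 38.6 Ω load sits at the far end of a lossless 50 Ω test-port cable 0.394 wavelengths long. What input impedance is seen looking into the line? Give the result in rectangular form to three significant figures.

Z_in ≈ 45.6 − j11.6 Ω

βl = 2π × 0.394 = 142°
tan(βl) = tan(142°) = -0.786
Z_in = Z_0·(Z_L + jZ_0·tanβl)/(Z_0 + jZ_L·tanβl)
     = 50·(38.6 − j39.3)/(50 − j30.3)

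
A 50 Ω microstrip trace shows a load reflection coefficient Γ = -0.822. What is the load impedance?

Z_L = Z_0·(1 + Γ)/(1 − Γ) = 50·(0.178)/(1.82)

Z_L ≈ 4.88 Ω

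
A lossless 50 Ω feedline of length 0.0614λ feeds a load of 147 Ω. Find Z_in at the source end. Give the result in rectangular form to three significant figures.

βl = 2π × 0.0614 = 22.1°
tan(βl) = tan(22.1°) = 0.406
Z_in = Z_0·(Z_L + jZ_0·tanβl)/(Z_0 + jZ_L·tanβl)
     = 50·(147 + j20.3)/(50 + j59.7)

Z_in ≈ 70.6 − j64 Ω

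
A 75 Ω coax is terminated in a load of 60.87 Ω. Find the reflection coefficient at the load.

Γ = (Z_L − Z_0)/(Z_L + Z_0) = (60.87 − 75)/(60.87 + 75) = -14.13/135.9

Γ = -0.104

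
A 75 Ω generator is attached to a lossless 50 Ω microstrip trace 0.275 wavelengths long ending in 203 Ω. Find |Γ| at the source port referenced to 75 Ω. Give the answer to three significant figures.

βl = 2π × 0.275 = 99°
tan(βl) = -6.31
Z_in = Z_0·(Z_L + jZ_0·tanβl)/(Z_0 + jZ_L·tanβl) = 12.6 + j7.43 Ω
Γ_s = (Z_in − Z_s)/(Z_in + Z_s) = (-62.4 + j7.43)/(87.6 + j7.43), |Γ_s| = 0.715

|Γ| ≈ 0.715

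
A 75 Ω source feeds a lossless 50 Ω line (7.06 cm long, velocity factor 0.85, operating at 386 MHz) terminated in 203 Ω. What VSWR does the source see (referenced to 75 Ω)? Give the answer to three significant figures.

VSWR ≈ 4.06

λ = v/f = 0.85·c / 386 MHz = 0.661 m
βl = 2π·l/λ = 2π × 0.107 = 38.5°
tan(βl) = 0.795
Z_in = Z_0·(Z_L + jZ_0·tanβl)/(Z_0 + jZ_L·tanβl) = 29 − j53.9 Ω
Γ_s = (Z_in − Z_s)/(Z_in + Z_s) = (-46 − j53.9)/(104 − j53.9), |Γ_s| = 0.605
VSWR = (1 + |Γ_s|)/(1 − |Γ_s|)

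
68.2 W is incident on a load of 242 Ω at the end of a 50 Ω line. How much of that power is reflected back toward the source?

Γ = (242 − 50)/(242 + 50) = 0.658
|Γ|² = 0.432
P_refl = |Γ|²·P_inc = 29.5 W, P_del = (1 − |Γ|²)·P_inc = 38.7 W

P_reflected ≈ 29.5 W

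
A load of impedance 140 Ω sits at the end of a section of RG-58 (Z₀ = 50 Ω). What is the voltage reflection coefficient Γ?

Γ = 0.474

Γ = (Z_L − Z_0)/(Z_L + Z_0) = (140 − 50)/(140 + 50) = 90/190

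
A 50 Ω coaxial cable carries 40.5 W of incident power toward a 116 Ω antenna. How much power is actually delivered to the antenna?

P_delivered ≈ 34.1 W

Γ = (116 − 50)/(116 + 50) = 0.398
|Γ|² = 0.158
P_refl = |Γ|²·P_inc = 6.4 W, P_del = (1 − |Γ|²)·P_inc = 34.1 W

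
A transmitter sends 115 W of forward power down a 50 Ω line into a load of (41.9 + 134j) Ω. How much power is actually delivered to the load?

|Γ| = |(-8.1 + j134)/(91.9 + j134)| = 0.826
|Γ|² = 0.683
P_refl = |Γ|²·P_inc = 78.5 W, P_del = (1 − |Γ|²)·P_inc = 36.5 W

P_delivered ≈ 36.5 W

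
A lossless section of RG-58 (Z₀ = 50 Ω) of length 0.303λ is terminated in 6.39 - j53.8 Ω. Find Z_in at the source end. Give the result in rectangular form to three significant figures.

Z_in ≈ 13 + j91.7 Ω

βl = 2π × 0.303 = 109°
tan(βl) = tan(109°) = -2.89
Z_in = Z_0·(Z_L + jZ_0·tanβl)/(Z_0 + jZ_L·tanβl)
     = 50·(6.39 − j198)/(-106 − j18.5)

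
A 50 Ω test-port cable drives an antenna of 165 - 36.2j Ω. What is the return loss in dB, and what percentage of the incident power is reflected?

RL ≈ 5.15 dB; 30.6% of incident power reflected

Γ = (115 − j36.2)/(215 − j36.2), |Γ| = 0.553
RL = −20·log₁₀(0.553) = 5.15 dB
P_refl/P_inc = |Γ|² = 0.306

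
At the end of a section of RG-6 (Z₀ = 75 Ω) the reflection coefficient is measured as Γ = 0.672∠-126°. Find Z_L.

Z_L = Z_0·(1 + Γ)/(1 − Γ) = 75·(0.605 − j0.544)/(1.39 + j0.544)

Z_L ≈ 18.3 − j36.4 Ω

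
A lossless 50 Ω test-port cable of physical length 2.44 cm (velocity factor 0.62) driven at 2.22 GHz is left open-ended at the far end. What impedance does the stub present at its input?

λ = v/f = 0.62·c / 2.22 GHz = 0.0838 m
βl = 2π·l/λ = 2π × 0.291 = 105°
tan(βl) = -3.77
For an open-ended stub, Z_in = −jZ_0·cot(βl) = −jZ_0/tan(βl)

Z_in ≈ +j13.2 Ω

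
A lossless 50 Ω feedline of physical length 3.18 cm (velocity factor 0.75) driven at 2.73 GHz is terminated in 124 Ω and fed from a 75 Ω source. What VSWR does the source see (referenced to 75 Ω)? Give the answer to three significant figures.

λ = v/f = 0.75·c / 2.73 GHz = 0.0824 m
βl = 2π·l/λ = 2π × 0.386 = 139°
tan(βl) = -0.872
Z_in = Z_0·(Z_L + jZ_0·tanβl)/(Z_0 + jZ_L·tanβl) = 38.4 + j39.5 Ω
Γ_s = (Z_in − Z_s)/(Z_in + Z_s) = (-36.6 + j39.5)/(113 + j39.5), |Γ_s| = 0.448
VSWR = (1 + |Γ_s|)/(1 − |Γ_s|)

VSWR ≈ 2.63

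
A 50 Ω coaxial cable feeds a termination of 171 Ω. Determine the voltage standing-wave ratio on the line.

VSWR ≈ 3.42

Γ = (171 − 50)/(171 + 50) = 0.548
VSWR = (1 + 0.548)/(1 − 0.548)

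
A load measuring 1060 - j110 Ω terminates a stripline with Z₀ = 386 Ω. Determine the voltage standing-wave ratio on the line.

Γ = (Z_L − Z_0)/(Z_L + Z_0) = (674 − j110)/(1446 − j110)
|Γ| = 683/1450 = 0.471
VSWR = (1 + |Γ|)/(1 − |Γ|) = 1.47/0.529

VSWR ≈ 2.78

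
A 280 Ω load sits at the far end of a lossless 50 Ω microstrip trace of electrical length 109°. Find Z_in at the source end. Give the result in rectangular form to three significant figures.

tan(βl) = tan(109°) = -2.9
Z_in = Z_0·(Z_L + jZ_0·tanβl)/(Z_0 + jZ_L·tanβl)
     = 50·(280 − j145)/(50 − j813)

Z_in ≈ 9.95 + j16.6 Ω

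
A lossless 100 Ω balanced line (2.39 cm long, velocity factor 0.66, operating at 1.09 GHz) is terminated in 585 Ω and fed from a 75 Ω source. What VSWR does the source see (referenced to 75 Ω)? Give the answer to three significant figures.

λ = v/f = 0.66·c / 1.09 GHz = 0.182 m
βl = 2π·l/λ = 2π × 0.132 = 47.4°
tan(βl) = 1.09
Z_in = Z_0·(Z_L + jZ_0·tanβl)/(Z_0 + jZ_L·tanβl) = 30.8 − j87.2 Ω
Γ_s = (Z_in − Z_s)/(Z_in + Z_s) = (-44.2 − j87.2)/(106 − j87.2), |Γ_s| = 0.713
VSWR = (1 + |Γ_s|)/(1 − |Γ_s|)

VSWR ≈ 5.97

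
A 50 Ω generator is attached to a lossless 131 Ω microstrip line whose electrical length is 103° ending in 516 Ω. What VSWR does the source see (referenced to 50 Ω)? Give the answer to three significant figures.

tan(βl) = -4.33
Z_in = Z_0·(Z_L + jZ_0·tanβl)/(Z_0 + jZ_L·tanβl) = 34.9 + j28.2 Ω
Γ_s = (Z_in − Z_s)/(Z_in + Z_s) = (-15.1 + j28.2)/(84.9 + j28.2), |Γ_s| = 0.357
VSWR = (1 + |Γ_s|)/(1 − |Γ_s|)

VSWR ≈ 2.11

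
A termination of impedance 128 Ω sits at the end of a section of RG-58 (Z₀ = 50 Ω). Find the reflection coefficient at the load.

Γ = (Z_L − Z_0)/(Z_L + Z_0) = (128 − 50)/(128 + 50) = 78/178

Γ = 0.438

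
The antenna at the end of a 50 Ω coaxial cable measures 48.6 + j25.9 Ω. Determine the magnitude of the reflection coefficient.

Γ = (Z_L − Z_0)/(Z_L + Z_0) = (-1.4 + j25.9)/(98.6 + j25.9)
|Γ| = 25.9/102

|Γ| ≈ 0.254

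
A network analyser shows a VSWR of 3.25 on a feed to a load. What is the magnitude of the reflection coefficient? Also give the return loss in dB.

|Γ| = (S − 1)/(S + 1) = (3.25 − 1)/(3.25 + 1) = 2.25/4.25
RL = −20·log₁₀|Γ| = −20·log₁₀(0.529)

|Γ| ≈ 0.529; return loss ≈ 5.52 dB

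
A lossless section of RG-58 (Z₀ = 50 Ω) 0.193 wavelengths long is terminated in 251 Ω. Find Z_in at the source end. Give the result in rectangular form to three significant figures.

Z_in ≈ 11.3 − j17.9 Ω

βl = 2π × 0.193 = 69.5°
tan(βl) = tan(69.5°) = 2.67
Z_in = Z_0·(Z_L + jZ_0·tanβl)/(Z_0 + jZ_L·tanβl)
     = 50·(251 + j134)/(50 + j671)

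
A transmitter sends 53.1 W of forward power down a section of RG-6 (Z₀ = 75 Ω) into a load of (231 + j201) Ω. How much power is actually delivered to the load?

P_delivered ≈ 27.5 W

|Γ| = |(156 + j201)/(306 + j201)| = 0.695
|Γ|² = 0.483
P_refl = |Γ|²·P_inc = 25.6 W, P_del = (1 − |Γ|²)·P_inc = 27.5 W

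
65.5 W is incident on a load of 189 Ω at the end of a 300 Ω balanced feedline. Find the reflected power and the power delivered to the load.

P_reflected ≈ 3.37 W; P_delivered ≈ 62.1 W

Γ = (189 − 300)/(189 + 300) = -0.227
|Γ|² = 0.0515
P_refl = |Γ|²·P_inc = 3.37 W, P_del = (1 − |Γ|²)·P_inc = 62.1 W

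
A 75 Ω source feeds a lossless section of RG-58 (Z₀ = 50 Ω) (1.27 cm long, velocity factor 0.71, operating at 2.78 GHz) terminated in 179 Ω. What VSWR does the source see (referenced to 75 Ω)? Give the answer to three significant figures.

VSWR ≈ 4.64

λ = v/f = 0.71·c / 2.78 GHz = 0.0766 m
βl = 2π·l/λ = 2π × 0.166 = 59.7°
tan(βl) = 1.71
Z_in = Z_0·(Z_L + jZ_0·tanβl)/(Z_0 + jZ_L·tanβl) = 18.3 − j26.3 Ω
Γ_s = (Z_in − Z_s)/(Z_in + Z_s) = (-56.7 − j26.3)/(93.3 − j26.3), |Γ_s| = 0.645
VSWR = (1 + |Γ_s|)/(1 − |Γ_s|)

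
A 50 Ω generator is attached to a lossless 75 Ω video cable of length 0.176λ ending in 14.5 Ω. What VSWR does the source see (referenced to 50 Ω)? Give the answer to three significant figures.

VSWR ≈ 6.91

βl = 2π × 0.176 = 63.4°
tan(βl) = 1.99
Z_in = Z_0·(Z_L + jZ_0·tanβl)/(Z_0 + jZ_L·tanβl) = 62.8 + j125 Ω
Γ_s = (Z_in − Z_s)/(Z_in + Z_s) = (12.8 + j125)/(113 + j125), |Γ_s| = 0.747
VSWR = (1 + |Γ_s|)/(1 − |Γ_s|)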